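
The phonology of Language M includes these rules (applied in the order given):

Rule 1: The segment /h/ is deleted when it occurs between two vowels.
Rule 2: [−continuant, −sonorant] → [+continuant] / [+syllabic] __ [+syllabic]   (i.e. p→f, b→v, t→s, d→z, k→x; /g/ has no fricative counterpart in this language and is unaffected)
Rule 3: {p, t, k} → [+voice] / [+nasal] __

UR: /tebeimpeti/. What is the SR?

teveimbesi

Rule 1 (intervocalic h-deletion): no segment meets the environment; /tebeimpeti/ is unchanged.
Rule 2 (intervocalic spirantization): /b/ is a stop between vowels /e/ and /e/, so it spirantizes to the fricative [v]. /t/ is a stop between vowels /e/ and /i/, so it spirantizes to the fricative [s]. /tebeimpeti/ → teveimpesi.
Rule 3 (post-nasal voicing): /p/ is a voiceless stop immediately after the nasal /m/, so it voices to [b]. /teveimpesi/ → teveimbesi.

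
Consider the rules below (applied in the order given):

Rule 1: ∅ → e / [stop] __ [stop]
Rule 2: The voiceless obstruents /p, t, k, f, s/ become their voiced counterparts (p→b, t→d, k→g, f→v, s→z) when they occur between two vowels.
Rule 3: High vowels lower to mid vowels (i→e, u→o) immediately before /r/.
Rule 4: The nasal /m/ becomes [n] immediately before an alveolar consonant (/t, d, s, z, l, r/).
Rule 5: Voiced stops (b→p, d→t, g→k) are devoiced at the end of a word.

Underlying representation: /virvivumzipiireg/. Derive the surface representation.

Rule 1 (stop-cluster e-epenthesis): no segment meets the environment; /virvivumzipiireg/ is unchanged.
Rule 2 (intervocalic voicing): /p/ is a voiceless obstruent between vowels /i/ and /i/, so it voices to [b]. /virvivumzipiireg/ → virvivumzibiireg.
Rule 3 (pre-rhotic lowering): /i/ is a high vowel immediately before /r/, so it lowers to [e]. /i/ is a high vowel immediately before /r/, so it lowers to [e]. /virvivumzibiireg/ → vervivumzibiereg.
Rule 4 (nasal place assimilation): /m/ precedes the alveolar consonant /z/, so it assimilates in place to [n]. /vervivumzibiereg/ → vervivunzibiereg.
Rule 5 (final devoicing): /g/ is a voiced stop in word-final position, so it devoices to [k]. /vervivunzibiereg/ → vervivunzibierek.

vervivunzibierek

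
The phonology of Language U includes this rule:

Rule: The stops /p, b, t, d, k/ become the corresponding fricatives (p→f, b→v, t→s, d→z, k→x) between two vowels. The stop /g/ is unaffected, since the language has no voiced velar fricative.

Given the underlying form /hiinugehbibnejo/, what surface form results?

hiinugehbibnejo

No segment of /hiinugehbibnejo/ meets the structural description of the rule, so the form surfaces unchanged.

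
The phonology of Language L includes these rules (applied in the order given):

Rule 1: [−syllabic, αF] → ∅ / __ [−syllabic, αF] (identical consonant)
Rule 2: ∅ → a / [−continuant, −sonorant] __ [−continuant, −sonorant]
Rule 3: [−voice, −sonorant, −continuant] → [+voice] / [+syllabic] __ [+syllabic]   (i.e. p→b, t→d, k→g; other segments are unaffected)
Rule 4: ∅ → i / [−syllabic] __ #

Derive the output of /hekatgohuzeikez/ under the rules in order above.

Rule 1 (degemination): no segment meets the environment; /hekatgohuzeikez/ is unchanged.
Rule 2 (stop-cluster a-epenthesis): /t/ and /g/ form a stop–stop cluster, so [a] is inserted between them. /hekatgohuzeikez/ → hekatagohuzeikez.
Rule 3 (intervocalic voicing): /k/ is a voiceless stop between vowels /e/ and /a/, so it voices to [g]. /t/ is a voiceless stop between vowels /a/ and /a/, so it voices to [d]. /k/ is a voiceless stop between vowels /i/ and /e/, so it voices to [g]. /hekatagohuzeikez/ → hegadagohuzeigez.
Rule 4 (final i-epenthesis): the form ends in the consonant /z/, so [i] is inserted word-finally. /hegadagohuzeigez/ → hegadagohuzeigezi.

hegadagohuzeigezi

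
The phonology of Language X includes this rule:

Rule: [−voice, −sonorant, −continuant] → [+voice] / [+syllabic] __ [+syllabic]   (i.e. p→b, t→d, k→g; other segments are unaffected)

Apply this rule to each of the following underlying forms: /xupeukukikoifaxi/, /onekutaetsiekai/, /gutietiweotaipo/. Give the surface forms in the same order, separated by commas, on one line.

/xupeukukikoifaxi/: /p/ is a voiceless stop between vowels /u/ and /e/, so it voices to [b]. /k/ is a voiceless stop between vowels /u/ and /u/, so it voices to [g]. /k/ is a voiceless stop between vowels /u/ and /i/, so it voices to [g]. /k/ is a voiceless stop between vowels /i/ and /o/, so it voices to [g]. → [xubeugugigoifaxi].
/onekutaetsiekai/: /k/ is a voiceless stop between vowels /e/ and /u/, so it voices to [g]. /t/ is a voiceless stop between vowels /u/ and /a/, so it voices to [d]. /k/ is a voiceless stop between vowels /e/ and /a/, so it voices to [g]. → [onegudaetsiegai].
/gutietiweotaipo/: /t/ is a voiceless stop between vowels /u/ and /i/, so it voices to [d]. /t/ is a voiceless stop between vowels /e/ and /i/, so it voices to [d]. /t/ is a voiceless stop between vowels /o/ and /a/, so it voices to [d]. /p/ is a voiceless stop between vowels /i/ and /o/, so it voices to [b]. → [gudiediweodaibo].

xubeugugigoifaxi, onegudaetsiegai, gudiediweodaibo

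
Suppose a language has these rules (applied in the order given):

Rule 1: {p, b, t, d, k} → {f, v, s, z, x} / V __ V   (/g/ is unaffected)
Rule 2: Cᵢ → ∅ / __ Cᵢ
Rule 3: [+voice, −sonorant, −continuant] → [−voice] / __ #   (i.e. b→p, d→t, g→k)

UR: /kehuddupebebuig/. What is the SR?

Rule 1 (intervocalic spirantization): /p/ is a stop between vowels /u/ and /e/, so it spirantizes to the fricative [f]. /b/ is a stop between vowels /e/ and /e/, so it spirantizes to the fricative [v]. /b/ is a stop between vowels /e/ and /u/, so it spirantizes to the fricative [v]. /kehuddupebebuig/ → kehuddufevevuig.
Rule 2 (degemination): /dd/ is a geminate; the first /d/ deletes. /kehuddufevevuig/ → kehudufevevuig.
Rule 3 (final devoicing): /g/ is a voiced stop in word-final position, so it devoices to [k]. /kehudufevevuig/ → kehudufevevuik.

kehudufevevuik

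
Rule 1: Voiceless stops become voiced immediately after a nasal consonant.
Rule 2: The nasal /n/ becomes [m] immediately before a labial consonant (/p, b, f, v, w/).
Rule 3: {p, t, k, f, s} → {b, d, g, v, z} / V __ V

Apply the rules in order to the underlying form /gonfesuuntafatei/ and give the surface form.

gomfezuundavadei

Rule 1 (post-nasal voicing): /t/ is a voiceless stop immediately after the nasal /n/, so it voices to [d]. /gonfesuuntafatei/ → gonfesuundafatei.
Rule 2 (nasal place assimilation): /n/ precedes the labial consonant /f/, so it assimilates in place to [m]. /gonfesuundafatei/ → gomfesuundafatei.
Rule 3 (intervocalic voicing): /s/ is a voiceless obstruent between vowels /e/ and /u/, so it voices to [z]. /f/ is a voiceless obstruent between vowels /a/ and /a/, so it voices to [v]. /t/ is a voiceless obstruent between vowels /a/ and /e/, so it voices to [d]. /gomfesuundafatei/ → gomfezuundavadei.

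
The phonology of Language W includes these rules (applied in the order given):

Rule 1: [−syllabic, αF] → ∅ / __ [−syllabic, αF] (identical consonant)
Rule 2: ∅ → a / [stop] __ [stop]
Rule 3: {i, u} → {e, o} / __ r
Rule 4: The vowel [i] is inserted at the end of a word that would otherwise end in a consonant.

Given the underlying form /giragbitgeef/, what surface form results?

Rule 1 (degemination): no segment meets the environment; /giragbitgeef/ is unchanged.
Rule 2 (stop-cluster a-epenthesis): /g/ and /b/ form a stop–stop cluster, so [a] is inserted between them. /t/ and /g/ form a stop–stop cluster, so [a] is inserted between them. /giragbitgeef/ → giragabitageef.
Rule 3 (pre-rhotic lowering): /i/ is a high vowel immediately before /r/, so it lowers to [e]. /giragabitageef/ → geragabitageef.
Rule 4 (final i-epenthesis): the form ends in the consonant /f/, so [i] is inserted word-finally. /geragabitageef/ → geragabitageefi.

geragabitageefi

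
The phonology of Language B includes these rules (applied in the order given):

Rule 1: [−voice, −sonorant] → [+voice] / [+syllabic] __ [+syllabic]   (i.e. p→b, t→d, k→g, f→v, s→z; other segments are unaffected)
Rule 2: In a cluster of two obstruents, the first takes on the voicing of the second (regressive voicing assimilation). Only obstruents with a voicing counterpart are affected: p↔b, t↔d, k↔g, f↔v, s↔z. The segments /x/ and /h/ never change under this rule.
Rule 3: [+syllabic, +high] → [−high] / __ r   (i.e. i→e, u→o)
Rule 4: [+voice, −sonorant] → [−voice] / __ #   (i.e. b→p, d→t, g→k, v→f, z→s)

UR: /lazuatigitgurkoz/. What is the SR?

Rule 1 (intervocalic voicing): /t/ is a voiceless obstruent between vowels /a/ and /i/, so it voices to [d]. /lazuatigitgurkoz/ → lazuadigitgurkoz.
Rule 2 (regressive voicing assimilation): /t/ precedes the voiced obstruent /g/, so it voices to [d] by assimilation. /lazuadigitgurkoz/ → lazuadigidgurkoz.
Rule 3 (pre-rhotic lowering): /u/ is a high vowel immediately before /r/, so it lowers to [o]. /lazuadigidgurkoz/ → lazuadigidgorkoz.
Rule 4 (final devoicing): /z/ is a voiced obstruent in word-final position, so it devoices to [s]. /lazuadigidgorkoz/ → lazuadigidgorkos.

lazuadigidgorkos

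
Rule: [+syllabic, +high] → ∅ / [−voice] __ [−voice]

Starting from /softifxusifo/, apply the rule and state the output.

softfxsfo

/i/ is a high vowel flanked by voiceless consonants /t/ and /f/, so it deletes.
/u/ is a high vowel flanked by voiceless consonants /x/ and /s/, so it deletes.
/i/ is a high vowel flanked by voiceless consonants /s/ and /f/, so it deletes.
Surface form: [softfxsfo].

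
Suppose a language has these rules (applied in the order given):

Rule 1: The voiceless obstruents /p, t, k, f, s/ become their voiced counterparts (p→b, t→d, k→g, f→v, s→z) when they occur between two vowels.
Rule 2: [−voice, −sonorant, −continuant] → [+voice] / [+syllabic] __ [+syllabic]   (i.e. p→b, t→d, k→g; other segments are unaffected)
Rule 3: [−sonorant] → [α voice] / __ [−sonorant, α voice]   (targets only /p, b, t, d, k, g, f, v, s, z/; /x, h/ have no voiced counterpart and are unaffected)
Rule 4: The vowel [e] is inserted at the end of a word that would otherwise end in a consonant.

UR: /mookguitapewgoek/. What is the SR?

Rule 1 (intervocalic voicing): /t/ is a voiceless obstruent between vowels /i/ and /a/, so it voices to [d]. /p/ is a voiceless obstruent between vowels /a/ and /e/, so it voices to [b]. /mookguitapewgoek/ → mookguidabewgoek.
Rule 2 (intervocalic voicing): no segment meets the environment; /mookguidabewgoek/ is unchanged.
Rule 3 (regressive voicing assimilation): /k/ precedes the voiced obstruent /g/, so it voices to [g] by assimilation. /mookguidabewgoek/ → moogguidabewgoek.
Rule 4 (final e-epenthesis): the form ends in the consonant /k/, so [e] is inserted word-finally. /moogguidabewgoek/ → moogguidabewgoeke.

moogguidabewgoeke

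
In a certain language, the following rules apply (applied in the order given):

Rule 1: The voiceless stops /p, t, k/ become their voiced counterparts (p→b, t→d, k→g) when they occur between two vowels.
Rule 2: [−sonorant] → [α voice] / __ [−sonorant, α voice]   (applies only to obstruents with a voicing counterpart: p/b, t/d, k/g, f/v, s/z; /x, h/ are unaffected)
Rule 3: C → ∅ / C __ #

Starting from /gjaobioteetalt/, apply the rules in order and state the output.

Rule 1 (intervocalic voicing): /t/ is a voiceless stop between vowels /o/ and /e/, so it voices to [d]. /t/ is a voiceless stop between vowels /e/ and /a/, so it voices to [d]. /gjaobioteetalt/ → gjaobiodeedalt.
Rule 2 (regressive voicing assimilation): no segment meets the environment; /gjaobiodeedalt/ is unchanged.
Rule 3 (final cluster simplification): /t/ is the second consonant of a word-final cluster /lt/, so it deletes. /gjaobiodeedalt/ → gjaobiodeedal.

gjaobiodeedal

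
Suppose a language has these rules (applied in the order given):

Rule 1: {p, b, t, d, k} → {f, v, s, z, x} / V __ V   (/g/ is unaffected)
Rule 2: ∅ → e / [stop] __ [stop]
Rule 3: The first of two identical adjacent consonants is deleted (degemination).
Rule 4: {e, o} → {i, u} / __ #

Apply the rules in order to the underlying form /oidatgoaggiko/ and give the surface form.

Rule 1 (intervocalic spirantization): /d/ is a stop between vowels /i/ and /a/, so it spirantizes to the fricative [z]. /k/ is a stop between vowels /i/ and /o/, so it spirantizes to the fricative [x]. /oidatgoaggiko/ → oizatgoaggixo.
Rule 2 (stop-cluster e-epenthesis): /t/ and /g/ form a stop–stop cluster, so [e] is inserted between them. /g/ and /g/ form a stop–stop cluster, so [e] is inserted between them. /oizatgoaggixo/ → oizategoagegixo.
Rule 3 (degemination): no segment meets the environment; /oizategoagegixo/ is unchanged.
Rule 4 (final vowel raising): /o/ is a mid vowel in word-final position, so it raises to [u]. /oizategoagegixo/ → oizategoagegixu.

oizategoagegixu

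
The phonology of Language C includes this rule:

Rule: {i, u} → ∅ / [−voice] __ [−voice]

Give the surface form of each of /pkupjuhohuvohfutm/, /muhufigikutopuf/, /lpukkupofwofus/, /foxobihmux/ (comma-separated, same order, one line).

pkpjuhohuvohftm, muhfigiktopf, lpkkpofwofs, foxobihmux

/pkupjuhohuvohfutm/: /u/ is a high vowel flanked by voiceless consonants /k/ and /p/, so it deletes. /u/ is a high vowel flanked by voiceless consonants /f/ and /t/, so it deletes. → [pkpjuhohuvohftm].
/muhufigikutopuf/: /u/ is a high vowel flanked by voiceless consonants /h/ and /f/, so it deletes. /u/ is a high vowel flanked by voiceless consonants /k/ and /t/, so it deletes. /u/ is a high vowel flanked by voiceless consonants /p/ and /f/, so it deletes. → [muhfigiktopf].
/lpukkupofwofus/: /u/ is a high vowel flanked by voiceless consonants /p/ and /k/, so it deletes. /u/ is a high vowel flanked by voiceless consonants /k/ and /p/, so it deletes. /u/ is a high vowel flanked by voiceless consonants /f/ and /s/, so it deletes. → [lpkkpofwofs].
/foxobihmux/: the rule's environment is not met; surfaces unchanged as [foxobihmux].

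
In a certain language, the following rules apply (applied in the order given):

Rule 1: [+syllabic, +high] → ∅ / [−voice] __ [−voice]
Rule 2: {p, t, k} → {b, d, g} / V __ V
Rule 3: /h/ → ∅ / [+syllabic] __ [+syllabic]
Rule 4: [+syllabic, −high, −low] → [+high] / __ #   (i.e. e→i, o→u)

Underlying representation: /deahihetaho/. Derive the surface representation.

deahhedau

Rule 1 (high vowel syncope): /i/ is a high vowel flanked by voiceless consonants /h/ and /h/, so it deletes. /deahihetaho/ → deahhetaho.
Rule 2 (intervocalic voicing): /t/ is a voiceless stop between vowels /e/ and /a/, so it voices to [d]. /deahhetaho/ → deahhedaho.
Rule 3 (intervocalic h-deletion): /h/ occurs between vowels /a/ and /o/, so it deletes. /deahhedaho/ → deahhedao.
Rule 4 (final vowel raising): /o/ is a mid vowel in word-final position, so it raises to [u]. /deahhedao/ → deahhedau.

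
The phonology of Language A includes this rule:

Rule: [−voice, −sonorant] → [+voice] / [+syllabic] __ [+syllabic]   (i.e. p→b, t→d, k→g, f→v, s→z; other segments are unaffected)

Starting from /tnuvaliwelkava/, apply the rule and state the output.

tnuvaliwelkava

No segment of /tnuvaliwelkava/ meets the structural description of the rule, so the form surfaces unchanged.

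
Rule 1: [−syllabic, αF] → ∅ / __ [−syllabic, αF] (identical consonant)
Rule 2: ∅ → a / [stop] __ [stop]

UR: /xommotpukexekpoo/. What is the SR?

xomotapukexekapoo

Rule 1 (degemination): /mm/ is a geminate; the first /m/ deletes. /xommotpukexekpoo/ → xomotpukexekpoo.
Rule 2 (stop-cluster a-epenthesis): /t/ and /p/ form a stop–stop cluster, so [a] is inserted between them. /k/ and /p/ form a stop–stop cluster, so [a] is inserted between them. /xomotpukexekpoo/ → xomotapukexekapoo.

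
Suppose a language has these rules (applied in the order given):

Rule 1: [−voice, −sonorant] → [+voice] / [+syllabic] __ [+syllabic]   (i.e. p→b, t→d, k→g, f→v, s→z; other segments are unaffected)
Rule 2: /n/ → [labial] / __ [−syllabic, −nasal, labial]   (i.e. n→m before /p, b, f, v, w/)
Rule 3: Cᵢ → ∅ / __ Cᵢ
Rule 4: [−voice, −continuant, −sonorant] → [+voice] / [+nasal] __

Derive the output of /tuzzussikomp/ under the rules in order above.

tuzusigomb

Rule 1 (intervocalic voicing): /k/ is a voiceless obstruent between vowels /i/ and /o/, so it voices to [g]. /tuzzussikomp/ → tuzzussigomp.
Rule 2 (nasal place assimilation): no segment meets the environment; /tuzzussigomp/ is unchanged.
Rule 3 (degemination): /zz/ is a geminate; the first /z/ deletes. /ss/ is a geminate; the first /s/ deletes. /tuzzussigomp/ → tuzusigomp.
Rule 4 (post-nasal voicing): /p/ is a voiceless stop immediately after the nasal /m/, so it voices to [b]. /tuzusigomp/ → tuzusigomb.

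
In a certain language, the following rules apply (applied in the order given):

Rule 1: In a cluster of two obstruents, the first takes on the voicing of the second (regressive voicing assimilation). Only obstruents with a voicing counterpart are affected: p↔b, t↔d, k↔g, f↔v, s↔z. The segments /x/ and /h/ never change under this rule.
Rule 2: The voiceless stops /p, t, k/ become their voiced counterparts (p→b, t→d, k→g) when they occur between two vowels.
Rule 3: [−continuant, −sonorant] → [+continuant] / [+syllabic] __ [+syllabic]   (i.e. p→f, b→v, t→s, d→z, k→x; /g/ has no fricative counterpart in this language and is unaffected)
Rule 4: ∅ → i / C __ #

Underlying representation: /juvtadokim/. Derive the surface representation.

juftazogimi

Rule 1 (regressive voicing assimilation): /v/ precedes the voiceless obstruent /t/, so it devoices to [f] by assimilation. /juvtadokim/ → juftadokim.
Rule 2 (intervocalic voicing): /k/ is a voiceless stop between vowels /o/ and /i/, so it voices to [g]. /juftadokim/ → juftadogim.
Rule 3 (intervocalic spirantization): /d/ is a stop between vowels /a/ and /o/, so it spirantizes to the fricative [z]. /juftadogim/ → juftazogim.
Rule 4 (final i-epenthesis): the form ends in the consonant /m/, so [i] is inserted word-finally. /juftazogim/ → juftazogimi.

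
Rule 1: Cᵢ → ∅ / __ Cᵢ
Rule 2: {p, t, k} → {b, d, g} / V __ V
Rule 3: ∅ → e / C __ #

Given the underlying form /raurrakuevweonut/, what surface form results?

rauraguevweonute

Rule 1 (degemination): /rr/ is a geminate; the first /r/ deletes. /raurrakuevweonut/ → raurakuevweonut.
Rule 2 (intervocalic voicing): /k/ is a voiceless stop between vowels /a/ and /u/, so it voices to [g]. /raurakuevweonut/ → rauraguevweonut.
Rule 3 (final e-epenthesis): the form ends in the consonant /t/, so [e] is inserted word-finally. /rauraguevweonut/ → rauraguevweonute.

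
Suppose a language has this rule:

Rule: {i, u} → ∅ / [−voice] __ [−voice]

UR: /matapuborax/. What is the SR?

matapuborax

No segment of /matapuborax/ meets the structural description of the rule, so the form surfaces unchanged.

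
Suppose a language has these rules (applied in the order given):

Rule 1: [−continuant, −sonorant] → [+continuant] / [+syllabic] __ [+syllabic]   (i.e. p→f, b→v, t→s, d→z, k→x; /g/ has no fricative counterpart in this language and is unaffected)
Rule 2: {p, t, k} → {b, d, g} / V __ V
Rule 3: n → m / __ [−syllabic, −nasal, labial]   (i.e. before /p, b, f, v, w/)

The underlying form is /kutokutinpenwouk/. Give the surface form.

Rule 1 (intervocalic spirantization): /t/ is a stop between vowels /u/ and /o/, so it spirantizes to the fricative [s]. /k/ is a stop between vowels /o/ and /u/, so it spirantizes to the fricative [x]. /t/ is a stop between vowels /u/ and /i/, so it spirantizes to the fricative [s]. /kutokutinpenwouk/ → kusoxusinpenwouk.
Rule 2 (intervocalic voicing): no segment meets the environment; /kusoxusinpenwouk/ is unchanged.
Rule 3 (nasal place assimilation): /n/ precedes the labial consonant /p/, so it assimilates in place to [m]. /n/ precedes the labial consonant /w/, so it assimilates in place to [m]. /kusoxusinpenwouk/ → kusoxusimpemwouk.

kusoxusimpemwouk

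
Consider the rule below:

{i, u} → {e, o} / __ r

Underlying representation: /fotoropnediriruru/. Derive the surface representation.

/i/ is a high vowel immediately before /r/, so it lowers to [e].
/i/ is a high vowel immediately before /r/, so it lowers to [e].
/u/ is a high vowel immediately before /r/, so it lowers to [o].
Surface form: [fotoropnedereroru].

fotoropnedereroru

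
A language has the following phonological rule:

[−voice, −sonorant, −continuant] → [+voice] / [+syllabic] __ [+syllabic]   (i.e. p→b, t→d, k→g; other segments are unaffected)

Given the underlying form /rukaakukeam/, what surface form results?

rugaagugeam

/k/ is a voiceless stop between vowels /u/ and /a/, so it voices to [g].
/k/ is a voiceless stop between vowels /a/ and /u/, so it voices to [g].
/k/ is a voiceless stop between vowels /u/ and /e/, so it voices to [g].
Surface form: [rugaagugeam].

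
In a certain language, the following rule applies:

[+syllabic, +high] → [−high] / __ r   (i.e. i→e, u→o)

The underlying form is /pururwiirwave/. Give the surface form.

pororwierwave

Scanning /pururwiirwave/: /u/ is a high vowel immediately before /r/, so it lowers to [o]; /u/ is a high vowel immediately before /r/, so it lowers to [o]; /i/ at position 7 is not in the conditioning environment; /i/ is a high vowel immediately before /r/, so it lowers to [e].
Result: [pororwierwave].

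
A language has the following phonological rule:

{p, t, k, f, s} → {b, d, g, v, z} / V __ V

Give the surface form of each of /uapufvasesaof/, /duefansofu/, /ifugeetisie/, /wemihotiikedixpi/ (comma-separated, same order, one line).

/uapufvasesaof/: /p/ is a voiceless obstruent between vowels /a/ and /u/, so it voices to [b]. /s/ is a voiceless obstruent between vowels /a/ and /e/, so it voices to [z]. /s/ is a voiceless obstruent between vowels /e/ and /a/, so it voices to [z]. → [uabufvazezaof].
/duefansofu/: /f/ is a voiceless obstruent between vowels /e/ and /a/, so it voices to [v]. /f/ is a voiceless obstruent between vowels /o/ and /u/, so it voices to [v]. → [duevansovu].
/ifugeetisie/: /f/ is a voiceless obstruent between vowels /i/ and /u/, so it voices to [v]. /t/ is a voiceless obstruent between vowels /e/ and /i/, so it voices to [d]. /s/ is a voiceless obstruent between vowels /i/ and /i/, so it voices to [z]. → [ivugeedizie].
/wemihotiikedixpi/: /t/ is a voiceless obstruent between vowels /o/ and /i/, so it voices to [d]. /k/ is a voiceless obstruent between vowels /i/ and /e/, so it voices to [g]. → [wemihodiigedixpi].

uabufvazezaof, duevansovu, ivugeedizie, wemihodiigedixpi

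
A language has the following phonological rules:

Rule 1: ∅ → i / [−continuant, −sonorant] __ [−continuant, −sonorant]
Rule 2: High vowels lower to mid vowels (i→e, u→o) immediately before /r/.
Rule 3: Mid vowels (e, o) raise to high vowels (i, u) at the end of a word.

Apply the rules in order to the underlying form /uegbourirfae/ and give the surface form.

uegiboorerfai

Rule 1 (stop-cluster i-epenthesis): /g/ and /b/ form a stop–stop cluster, so [i] is inserted between them. /uegbourirfae/ → uegibourirfae.
Rule 2 (pre-rhotic lowering): /u/ is a high vowel immediately before /r/, so it lowers to [o]. /i/ is a high vowel immediately before /r/, so it lowers to [e]. /uegibourirfae/ → uegiboorerfae.
Rule 3 (final vowel raising): /e/ is a mid vowel in word-final position, so it raises to [i]. /uegiboorerfae/ → uegiboorerfai.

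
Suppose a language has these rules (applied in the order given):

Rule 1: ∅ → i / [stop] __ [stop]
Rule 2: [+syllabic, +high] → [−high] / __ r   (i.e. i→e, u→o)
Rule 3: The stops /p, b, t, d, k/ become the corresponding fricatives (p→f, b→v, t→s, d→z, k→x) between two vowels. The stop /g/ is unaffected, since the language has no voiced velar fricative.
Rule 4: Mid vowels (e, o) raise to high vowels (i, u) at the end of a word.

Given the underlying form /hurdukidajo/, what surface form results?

horduxizaju

Rule 1 (stop-cluster i-epenthesis): no segment meets the environment; /hurdukidajo/ is unchanged.
Rule 2 (pre-rhotic lowering): /u/ is a high vowel immediately before /r/, so it lowers to [o]. /hurdukidajo/ → hordukidajo.
Rule 3 (intervocalic spirantization): /k/ is a stop between vowels /u/ and /i/, so it spirantizes to the fricative [x]. /d/ is a stop between vowels /i/ and /a/, so it spirantizes to the fricative [z]. /hordukidajo/ → horduxizajo.
Rule 4 (final vowel raising): /o/ is a mid vowel in word-final position, so it raises to [u]. /horduxizajo/ → horduxizaju.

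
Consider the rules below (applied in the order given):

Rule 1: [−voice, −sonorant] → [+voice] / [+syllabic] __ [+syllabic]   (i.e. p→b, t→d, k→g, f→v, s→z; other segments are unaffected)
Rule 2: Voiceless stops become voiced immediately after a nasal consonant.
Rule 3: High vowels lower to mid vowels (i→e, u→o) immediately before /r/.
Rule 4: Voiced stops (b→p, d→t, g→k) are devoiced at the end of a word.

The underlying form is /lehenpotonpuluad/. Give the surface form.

lehenbodonbuluat

Rule 1 (intervocalic voicing): /t/ is a voiceless obstruent between vowels /o/ and /o/, so it voices to [d]. /lehenpotonpuluad/ → lehenpodonpuluad.
Rule 2 (post-nasal voicing): /p/ is a voiceless stop immediately after the nasal /n/, so it voices to [b]. /p/ is a voiceless stop immediately after the nasal /n/, so it voices to [b]. /lehenpodonpuluad/ → lehenbodonbuluad.
Rule 3 (pre-rhotic lowering): no segment meets the environment; /lehenbodonbuluad/ is unchanged.
Rule 4 (final devoicing): /d/ is a voiced stop in word-final position, so it devoices to [t]. /lehenbodonbuluad/ → lehenbodonbuluat.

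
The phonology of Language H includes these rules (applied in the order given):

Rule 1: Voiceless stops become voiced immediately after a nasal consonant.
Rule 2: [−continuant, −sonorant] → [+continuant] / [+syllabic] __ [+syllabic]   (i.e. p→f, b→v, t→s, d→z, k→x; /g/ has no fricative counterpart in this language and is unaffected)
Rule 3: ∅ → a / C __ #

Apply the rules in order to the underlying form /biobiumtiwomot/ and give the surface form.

bioviumdiwomota

Rule 1 (post-nasal voicing): /t/ is a voiceless stop immediately after the nasal /m/, so it voices to [d]. /biobiumtiwomot/ → biobiumdiwomot.
Rule 2 (intervocalic spirantization): /b/ is a stop between vowels /o/ and /i/, so it spirantizes to the fricative [v]. /biobiumdiwomot/ → bioviumdiwomot.
Rule 3 (final a-epenthesis): the form ends in the consonant /t/, so [a] is inserted word-finally. /bioviumdiwomot/ → bioviumdiwomota.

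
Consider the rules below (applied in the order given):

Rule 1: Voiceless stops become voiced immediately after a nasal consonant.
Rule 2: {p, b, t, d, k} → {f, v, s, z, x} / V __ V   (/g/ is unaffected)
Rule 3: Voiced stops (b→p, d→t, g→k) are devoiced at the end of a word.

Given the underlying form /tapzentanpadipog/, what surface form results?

tapzendanbazifok

Rule 1 (post-nasal voicing): /t/ is a voiceless stop immediately after the nasal /n/, so it voices to [d]. /p/ is a voiceless stop immediately after the nasal /n/, so it voices to [b]. /tapzentanpadipog/ → tapzendanbadipog.
Rule 2 (intervocalic spirantization): /d/ is a stop between vowels /a/ and /i/, so it spirantizes to the fricative [z]. /p/ is a stop between vowels /i/ and /o/, so it spirantizes to the fricative [f]. /tapzendanbadipog/ → tapzendanbazifog.
Rule 3 (final devoicing): /g/ is a voiced stop in word-final position, so it devoices to [k]. /tapzendanbazifog/ → tapzendanbazifok.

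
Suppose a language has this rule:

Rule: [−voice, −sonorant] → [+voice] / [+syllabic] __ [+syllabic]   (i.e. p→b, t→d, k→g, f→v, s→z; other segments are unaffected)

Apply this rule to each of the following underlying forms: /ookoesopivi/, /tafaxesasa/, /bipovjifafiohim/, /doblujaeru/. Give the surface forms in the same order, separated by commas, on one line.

oogoezobivi, tavaxezaza, bibovjivaviohim, doblujaeru

/ookoesopivi/: /k/ is a voiceless obstruent between vowels /o/ and /o/, so it voices to [g]. /s/ is a voiceless obstruent between vowels /e/ and /o/, so it voices to [z]. /p/ is a voiceless obstruent between vowels /o/ and /i/, so it voices to [b]. → [oogoezobivi].
/tafaxesasa/: /f/ is a voiceless obstruent between vowels /a/ and /a/, so it voices to [v]. /s/ is a voiceless obstruent between vowels /e/ and /a/, so it voices to [z]. /s/ is a voiceless obstruent between vowels /a/ and /a/, so it voices to [z]. → [tavaxezaza].
/bipovjifafiohim/: /p/ is a voiceless obstruent between vowels /i/ and /o/, so it voices to [b]. /f/ is a voiceless obstruent between vowels /i/ and /a/, so it voices to [v]. /f/ is a voiceless obstruent between vowels /a/ and /i/, so it voices to [v]. → [bibovjivaviohim].
/doblujaeru/: the rule's environment is not met; surfaces unchanged as [doblujaeru].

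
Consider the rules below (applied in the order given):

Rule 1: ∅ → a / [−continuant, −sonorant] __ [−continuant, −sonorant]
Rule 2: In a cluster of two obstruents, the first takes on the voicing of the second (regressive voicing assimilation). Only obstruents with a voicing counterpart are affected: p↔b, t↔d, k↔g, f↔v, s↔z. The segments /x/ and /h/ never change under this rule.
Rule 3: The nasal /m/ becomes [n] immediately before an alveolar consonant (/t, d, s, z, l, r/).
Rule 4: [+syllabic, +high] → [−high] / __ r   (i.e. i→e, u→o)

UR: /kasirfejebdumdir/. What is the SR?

Rule 1 (stop-cluster a-epenthesis): /b/ and /d/ form a stop–stop cluster, so [a] is inserted between them. /kasirfejebdumdir/ → kasirfejebadumdir.
Rule 2 (regressive voicing assimilation): no segment meets the environment; /kasirfejebadumdir/ is unchanged.
Rule 3 (nasal place assimilation): /m/ precedes the alveolar consonant /d/, so it assimilates in place to [n]. /kasirfejebadumdir/ → kasirfejebadundir.
Rule 4 (pre-rhotic lowering): /i/ is a high vowel immediately before /r/, so it lowers to [e]. /i/ is a high vowel immediately before /r/, so it lowers to [e]. /kasirfejebadundir/ → kaserfejebadunder.

kaserfejebadunder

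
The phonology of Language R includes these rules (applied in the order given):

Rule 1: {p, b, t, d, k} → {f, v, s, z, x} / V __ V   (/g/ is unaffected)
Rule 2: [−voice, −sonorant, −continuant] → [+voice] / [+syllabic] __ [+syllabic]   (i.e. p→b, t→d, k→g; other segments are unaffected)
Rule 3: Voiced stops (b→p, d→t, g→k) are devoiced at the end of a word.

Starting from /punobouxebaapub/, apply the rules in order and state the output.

punovouxevaafup

Rule 1 (intervocalic spirantization): /b/ is a stop between vowels /o/ and /o/, so it spirantizes to the fricative [v]. /b/ is a stop between vowels /e/ and /a/, so it spirantizes to the fricative [v]. /p/ is a stop between vowels /a/ and /u/, so it spirantizes to the fricative [f]. /punobouxebaapub/ → punovouxevaafub.
Rule 2 (intervocalic voicing): no segment meets the environment; /punovouxevaafub/ is unchanged.
Rule 3 (final devoicing): /b/ is a voiced stop in word-final position, so it devoices to [p]. /punovouxevaafub/ → punovouxevaafup.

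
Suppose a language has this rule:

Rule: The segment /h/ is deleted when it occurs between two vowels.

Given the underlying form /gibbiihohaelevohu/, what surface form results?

gibbiioaelevou

/h/ occurs between vowels /i/ and /o/, so it deletes.
/h/ occurs between vowels /o/ and /a/, so it deletes.
/h/ occurs between vowels /o/ and /u/, so it deletes.
Surface form: [gibbiioaelevou].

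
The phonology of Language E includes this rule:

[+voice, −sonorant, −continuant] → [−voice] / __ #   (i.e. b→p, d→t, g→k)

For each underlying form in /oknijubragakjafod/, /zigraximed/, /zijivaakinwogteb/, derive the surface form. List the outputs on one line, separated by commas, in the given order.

/oknijubragakjafod/: /d/ is a voiced stop in word-final position, so it devoices to [t]. → [oknijubragakjafot].
/zigraximed/: /d/ is a voiced stop in word-final position, so it devoices to [t]. → [zigraximet].
/zijivaakinwogteb/: /b/ is a voiced stop in word-final position, so it devoices to [p]. → [zijivaakinwogtep].

oknijubragakjafot, zigraximet, zijivaakinwogtep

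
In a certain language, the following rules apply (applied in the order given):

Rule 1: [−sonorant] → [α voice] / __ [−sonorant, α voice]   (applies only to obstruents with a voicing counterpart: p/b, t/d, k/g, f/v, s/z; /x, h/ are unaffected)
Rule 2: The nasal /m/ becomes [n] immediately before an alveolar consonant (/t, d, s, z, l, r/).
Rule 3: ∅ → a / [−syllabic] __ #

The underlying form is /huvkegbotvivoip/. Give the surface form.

Rule 1 (regressive voicing assimilation): /v/ precedes the voiceless obstruent /k/, so it devoices to [f] by assimilation. /t/ precedes the voiced obstruent /v/, so it voices to [d] by assimilation. /huvkegbotvivoip/ → hufkegbodvivoip.
Rule 2 (nasal place assimilation): no segment meets the environment; /hufkegbodvivoip/ is unchanged.
Rule 3 (final a-epenthesis): the form ends in the consonant /p/, so [a] is inserted word-finally. /hufkegbodvivoip/ → hufkegbodvivoipa.

hufkegbodvivoipa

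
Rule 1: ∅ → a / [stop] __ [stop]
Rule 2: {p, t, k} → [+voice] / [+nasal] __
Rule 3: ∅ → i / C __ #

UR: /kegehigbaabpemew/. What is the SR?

kegehigabaabapemewi

Rule 1 (stop-cluster a-epenthesis): /g/ and /b/ form a stop–stop cluster, so [a] is inserted between them. /b/ and /p/ form a stop–stop cluster, so [a] is inserted between them. /kegehigbaabpemew/ → kegehigabaabapemew.
Rule 2 (post-nasal voicing): no segment meets the environment; /kegehigabaabapemew/ is unchanged.
Rule 3 (final i-epenthesis): the form ends in the consonant /w/, so [i] is inserted word-finally. /kegehigabaabapemew/ → kegehigabaabapemewi.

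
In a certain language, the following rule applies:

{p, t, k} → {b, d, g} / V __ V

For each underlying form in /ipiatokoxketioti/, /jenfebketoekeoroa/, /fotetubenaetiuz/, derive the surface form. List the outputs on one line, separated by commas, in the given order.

ibiadogoxkediodi, jenfebkedoegeoroa, fodedubenaediuz

/ipiatokoxketioti/: /p/ is a voiceless stop between vowels /i/ and /i/, so it voices to [b]. /t/ is a voiceless stop between vowels /a/ and /o/, so it voices to [d]. /k/ is a voiceless stop between vowels /o/ and /o/, so it voices to [g]. /t/ is a voiceless stop between vowels /e/ and /i/, so it voices to [d]. /t/ is a voiceless stop between vowels /o/ and /i/, so it voices to [d]. → [ibiadogoxkediodi].
/jenfebketoekeoroa/: /t/ is a voiceless stop between vowels /e/ and /o/, so it voices to [d]. /k/ is a voiceless stop between vowels /e/ and /e/, so it voices to [g]. → [jenfebkedoegeoroa].
/fotetubenaetiuz/: /t/ is a voiceless stop between vowels /o/ and /e/, so it voices to [d]. /t/ is a voiceless stop between vowels /e/ and /u/, so it voices to [d]. /t/ is a voiceless stop between vowels /e/ and /i/, so it voices to [d]. → [fodedubenaediuz].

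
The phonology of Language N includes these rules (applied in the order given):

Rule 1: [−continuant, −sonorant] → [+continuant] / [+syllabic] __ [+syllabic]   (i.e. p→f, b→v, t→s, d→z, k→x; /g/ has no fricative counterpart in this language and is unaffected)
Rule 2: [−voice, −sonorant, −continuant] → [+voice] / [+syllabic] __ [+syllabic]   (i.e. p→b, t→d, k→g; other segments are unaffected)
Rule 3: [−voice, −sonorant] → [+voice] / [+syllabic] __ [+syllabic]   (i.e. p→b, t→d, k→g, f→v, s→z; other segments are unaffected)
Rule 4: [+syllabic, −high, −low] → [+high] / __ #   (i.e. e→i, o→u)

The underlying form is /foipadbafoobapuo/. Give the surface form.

Rule 1 (intervocalic spirantization): /p/ is a stop between vowels /i/ and /a/, so it spirantizes to the fricative [f]. /b/ is a stop between vowels /o/ and /a/, so it spirantizes to the fricative [v]. /p/ is a stop between vowels /a/ and /u/, so it spirantizes to the fricative [f]. /foipadbafoobapuo/ → foifadbafoovafuo.
Rule 2 (intervocalic voicing): no segment meets the environment; /foifadbafoovafuo/ is unchanged.
Rule 3 (intervocalic voicing): /f/ is a voiceless obstruent between vowels /i/ and /a/, so it voices to [v]. /f/ is a voiceless obstruent between vowels /a/ and /o/, so it voices to [v]. /f/ is a voiceless obstruent between vowels /a/ and /u/, so it voices to [v]. /foifadbafoovafuo/ → foivadbavoovavuo.
Rule 4 (final vowel raising): /o/ is a mid vowel in word-final position, so it raises to [u]. /foivadbavoovavuo/ → foivadbavoovavuu.

foivadbavoovavuu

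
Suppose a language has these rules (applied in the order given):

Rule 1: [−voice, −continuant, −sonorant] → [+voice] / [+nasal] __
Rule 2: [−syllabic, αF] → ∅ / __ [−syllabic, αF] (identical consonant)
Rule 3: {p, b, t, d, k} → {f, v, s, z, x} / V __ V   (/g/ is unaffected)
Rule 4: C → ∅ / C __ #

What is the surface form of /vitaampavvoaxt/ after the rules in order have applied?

visaambavoax

Rule 1 (post-nasal voicing): /p/ is a voiceless stop immediately after the nasal /m/, so it voices to [b]. /vitaampavvoaxt/ → vitaambavvoaxt.
Rule 2 (degemination): /vv/ is a geminate; the first /v/ deletes. /vitaambavvoaxt/ → vitaambavoaxt.
Rule 3 (intervocalic spirantization): /t/ is a stop between vowels /i/ and /a/, so it spirantizes to the fricative [s]. /vitaambavoaxt/ → visaambavoaxt.
Rule 4 (final cluster simplification): /t/ is the second consonant of a word-final cluster /xt/, so it deletes. /visaambavoaxt/ → visaambavoax.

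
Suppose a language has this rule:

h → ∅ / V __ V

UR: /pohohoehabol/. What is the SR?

/h/ occurs between vowels /o/ and /o/, so it deletes.
/h/ occurs between vowels /o/ and /o/, so it deletes.
/h/ occurs between vowels /e/ and /a/, so it deletes.
Surface form: [poooeabol].

poooeabol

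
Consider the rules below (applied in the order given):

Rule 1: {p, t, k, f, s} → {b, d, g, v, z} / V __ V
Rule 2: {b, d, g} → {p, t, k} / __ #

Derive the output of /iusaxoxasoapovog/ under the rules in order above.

iuzaxoxazoabovok

Rule 1 (intervocalic voicing): /s/ is a voiceless obstruent between vowels /u/ and /a/, so it voices to [z]. /s/ is a voiceless obstruent between vowels /a/ and /o/, so it voices to [z]. /p/ is a voiceless obstruent between vowels /a/ and /o/, so it voices to [b]. /iusaxoxasoapovog/ → iuzaxoxazoabovog.
Rule 2 (final devoicing): /g/ is a voiced stop in word-final position, so it devoices to [k]. /iuzaxoxazoabovog/ → iuzaxoxazoabovok.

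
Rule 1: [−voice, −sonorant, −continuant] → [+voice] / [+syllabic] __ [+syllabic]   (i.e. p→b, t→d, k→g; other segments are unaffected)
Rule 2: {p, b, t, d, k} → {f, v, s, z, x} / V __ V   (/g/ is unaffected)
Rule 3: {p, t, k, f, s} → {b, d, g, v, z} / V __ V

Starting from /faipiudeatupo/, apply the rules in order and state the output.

Rule 1 (intervocalic voicing): /p/ is a voiceless stop between vowels /i/ and /i/, so it voices to [b]. /t/ is a voiceless stop between vowels /a/ and /u/, so it voices to [d]. /p/ is a voiceless stop between vowels /u/ and /o/, so it voices to [b]. /faipiudeatupo/ → faibiudeadubo.
Rule 2 (intervocalic spirantization): /b/ is a stop between vowels /i/ and /i/, so it spirantizes to the fricative [v]. /d/ is a stop between vowels /u/ and /e/, so it spirantizes to the fricative [z]. /d/ is a stop between vowels /a/ and /u/, so it spirantizes to the fricative [z]. /b/ is a stop between vowels /u/ and /o/, so it spirantizes to the fricative [v]. /faibiudeadubo/ → faiviuzeazuvo.
Rule 3 (intervocalic voicing): no segment meets the environment; /faiviuzeazuvo/ is unchanged.

faiviuzeazuvo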